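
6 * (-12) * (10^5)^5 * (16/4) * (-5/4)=3600000000000000000000000000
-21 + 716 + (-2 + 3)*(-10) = 685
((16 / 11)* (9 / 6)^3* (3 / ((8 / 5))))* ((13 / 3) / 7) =1755 / 308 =5.70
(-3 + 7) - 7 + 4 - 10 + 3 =-6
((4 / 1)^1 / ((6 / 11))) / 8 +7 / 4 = 8 / 3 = 2.67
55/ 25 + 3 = 26/ 5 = 5.20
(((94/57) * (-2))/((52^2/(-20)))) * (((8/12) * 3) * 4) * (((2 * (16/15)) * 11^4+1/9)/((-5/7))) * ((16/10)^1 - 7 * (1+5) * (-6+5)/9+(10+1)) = -958140433208/6502275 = -147354.65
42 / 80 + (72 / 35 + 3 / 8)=207 / 70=2.96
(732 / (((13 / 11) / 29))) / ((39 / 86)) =6693896 / 169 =39608.85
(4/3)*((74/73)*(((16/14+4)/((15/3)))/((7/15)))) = 2.98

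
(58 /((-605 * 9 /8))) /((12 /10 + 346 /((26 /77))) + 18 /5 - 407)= -3016 /22031559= -0.00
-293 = -293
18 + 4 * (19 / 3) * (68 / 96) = 647 / 18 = 35.94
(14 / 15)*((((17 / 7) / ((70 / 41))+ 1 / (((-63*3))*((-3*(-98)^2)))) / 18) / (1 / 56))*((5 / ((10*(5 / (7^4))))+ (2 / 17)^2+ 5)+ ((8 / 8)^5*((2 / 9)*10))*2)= 251393655961577 / 243889592625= 1030.77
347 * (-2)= -694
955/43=22.21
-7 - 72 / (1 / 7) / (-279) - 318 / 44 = -8471 / 682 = -12.42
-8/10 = -4/5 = -0.80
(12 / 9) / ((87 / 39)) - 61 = -5255 / 87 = -60.40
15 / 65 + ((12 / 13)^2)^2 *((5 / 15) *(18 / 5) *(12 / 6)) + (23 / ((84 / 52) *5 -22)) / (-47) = 2439860704 / 1214842135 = 2.01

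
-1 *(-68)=68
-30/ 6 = -5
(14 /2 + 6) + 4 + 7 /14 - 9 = 17 /2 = 8.50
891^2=793881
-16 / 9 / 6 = -8 / 27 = -0.30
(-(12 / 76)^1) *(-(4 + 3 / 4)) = 3 / 4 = 0.75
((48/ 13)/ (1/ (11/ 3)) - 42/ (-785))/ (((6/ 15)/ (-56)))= -3883768/ 2041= -1902.88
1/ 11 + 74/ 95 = 909/ 1045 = 0.87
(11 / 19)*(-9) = -99 / 19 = -5.21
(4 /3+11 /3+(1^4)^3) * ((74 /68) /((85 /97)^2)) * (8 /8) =1044399 /122825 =8.50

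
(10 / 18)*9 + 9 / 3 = 8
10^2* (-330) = -33000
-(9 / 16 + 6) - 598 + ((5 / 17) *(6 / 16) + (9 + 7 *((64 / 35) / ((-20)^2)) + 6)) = -20040287 / 34000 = -589.42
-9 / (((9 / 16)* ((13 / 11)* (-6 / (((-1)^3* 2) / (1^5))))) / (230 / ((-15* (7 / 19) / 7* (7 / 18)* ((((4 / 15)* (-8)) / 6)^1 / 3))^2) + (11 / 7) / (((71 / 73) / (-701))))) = -211341720623 / 271362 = -778818.41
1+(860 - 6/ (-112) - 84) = 43515/ 56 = 777.05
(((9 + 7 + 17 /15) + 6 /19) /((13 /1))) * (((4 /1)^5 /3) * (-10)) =-10184704 /2223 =-4581.51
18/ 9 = 2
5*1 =5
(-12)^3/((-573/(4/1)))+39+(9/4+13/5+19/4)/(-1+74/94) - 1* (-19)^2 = -1695398/4775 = -355.06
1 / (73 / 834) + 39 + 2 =3827 / 73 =52.42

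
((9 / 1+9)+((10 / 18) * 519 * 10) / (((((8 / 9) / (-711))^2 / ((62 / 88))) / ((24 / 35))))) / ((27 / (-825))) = -3049997824975 / 112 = -27232123437.28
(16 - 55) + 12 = -27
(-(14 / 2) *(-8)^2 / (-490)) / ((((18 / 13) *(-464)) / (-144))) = 208 / 1015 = 0.20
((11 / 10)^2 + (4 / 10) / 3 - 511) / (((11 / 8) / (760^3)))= -5369449077760 / 33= -162710578113.94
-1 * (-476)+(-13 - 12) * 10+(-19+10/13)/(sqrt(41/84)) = 226 - 474 * sqrt(861)/533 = 199.91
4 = 4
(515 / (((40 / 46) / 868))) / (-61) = -514073 / 61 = -8427.43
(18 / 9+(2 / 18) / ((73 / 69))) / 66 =461 / 14454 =0.03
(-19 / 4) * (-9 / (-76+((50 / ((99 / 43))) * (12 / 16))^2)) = 186219 / 824569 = 0.23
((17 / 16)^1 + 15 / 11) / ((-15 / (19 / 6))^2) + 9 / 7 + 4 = 53826229 / 9979200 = 5.39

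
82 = 82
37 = 37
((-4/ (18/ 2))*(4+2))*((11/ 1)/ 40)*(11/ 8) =-121/ 120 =-1.01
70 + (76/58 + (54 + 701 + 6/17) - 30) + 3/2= 786989/986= 798.16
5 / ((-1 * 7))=-5 / 7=-0.71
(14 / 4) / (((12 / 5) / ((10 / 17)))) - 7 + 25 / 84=-1391 / 238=-5.84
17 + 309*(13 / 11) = 4204 / 11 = 382.18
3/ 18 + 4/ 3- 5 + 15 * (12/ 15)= 17/ 2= 8.50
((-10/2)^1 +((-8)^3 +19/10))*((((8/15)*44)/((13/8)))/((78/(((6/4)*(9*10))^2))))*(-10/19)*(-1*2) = -5874612480/3211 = -1829527.40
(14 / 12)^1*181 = 1267 / 6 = 211.17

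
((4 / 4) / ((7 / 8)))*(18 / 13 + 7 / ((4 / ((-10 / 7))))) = -116 / 91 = -1.27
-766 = -766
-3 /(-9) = 1 /3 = 0.33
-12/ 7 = -1.71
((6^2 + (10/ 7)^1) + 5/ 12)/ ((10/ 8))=3179/ 105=30.28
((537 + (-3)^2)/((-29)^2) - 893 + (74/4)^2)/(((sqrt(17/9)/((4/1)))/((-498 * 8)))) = 22117642128 * sqrt(17)/14297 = 6378497.22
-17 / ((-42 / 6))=17 / 7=2.43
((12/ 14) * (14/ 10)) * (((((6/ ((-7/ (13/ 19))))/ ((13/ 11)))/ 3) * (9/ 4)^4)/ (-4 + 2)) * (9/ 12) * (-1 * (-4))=649539/ 85120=7.63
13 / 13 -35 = -34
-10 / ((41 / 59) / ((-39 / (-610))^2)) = -89739 / 1525610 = -0.06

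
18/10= 9/5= 1.80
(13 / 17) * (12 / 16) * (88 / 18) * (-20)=-2860 / 51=-56.08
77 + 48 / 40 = 391 / 5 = 78.20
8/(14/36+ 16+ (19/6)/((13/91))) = 72/347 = 0.21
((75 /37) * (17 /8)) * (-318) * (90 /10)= -1824525 /148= -12327.87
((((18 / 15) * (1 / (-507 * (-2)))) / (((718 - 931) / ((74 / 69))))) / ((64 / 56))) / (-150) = 259 / 7451379000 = 0.00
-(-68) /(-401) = -68 /401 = -0.17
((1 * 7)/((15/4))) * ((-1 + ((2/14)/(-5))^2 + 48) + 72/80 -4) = 81.95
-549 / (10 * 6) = -183 / 20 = -9.15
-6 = -6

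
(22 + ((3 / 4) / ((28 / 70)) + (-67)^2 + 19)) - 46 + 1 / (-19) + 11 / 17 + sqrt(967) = sqrt(967) + 11593037 / 2584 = 4517.57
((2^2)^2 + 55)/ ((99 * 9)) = 71/ 891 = 0.08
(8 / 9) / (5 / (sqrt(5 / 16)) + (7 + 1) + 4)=1 / 6 - sqrt(5) / 18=0.04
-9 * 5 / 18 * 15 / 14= -75 / 28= -2.68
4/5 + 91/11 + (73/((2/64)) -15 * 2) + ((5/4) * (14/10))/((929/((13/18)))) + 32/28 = 59646940819/25751880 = 2316.22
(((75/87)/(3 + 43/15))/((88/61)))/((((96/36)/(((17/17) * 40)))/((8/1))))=343125/28072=12.22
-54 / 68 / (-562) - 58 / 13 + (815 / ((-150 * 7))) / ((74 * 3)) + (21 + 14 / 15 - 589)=-827332562963 / 1447574310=-571.53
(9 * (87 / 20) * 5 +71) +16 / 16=1071 / 4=267.75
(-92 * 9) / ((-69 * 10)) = 6 / 5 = 1.20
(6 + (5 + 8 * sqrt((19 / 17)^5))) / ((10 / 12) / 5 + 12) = 17328 * sqrt(323) / 358649 + 66 / 73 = 1.77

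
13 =13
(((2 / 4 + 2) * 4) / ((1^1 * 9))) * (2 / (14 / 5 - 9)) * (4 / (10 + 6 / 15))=-500 / 3627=-0.14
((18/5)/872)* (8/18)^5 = 256/3575745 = 0.00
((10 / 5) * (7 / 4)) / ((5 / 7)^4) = 16807 / 1250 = 13.45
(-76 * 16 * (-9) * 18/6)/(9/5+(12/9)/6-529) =-738720/11857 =-62.30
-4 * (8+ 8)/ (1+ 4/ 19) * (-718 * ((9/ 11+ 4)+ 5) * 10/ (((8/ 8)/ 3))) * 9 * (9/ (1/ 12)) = 2749598576640/ 253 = 10867978563.79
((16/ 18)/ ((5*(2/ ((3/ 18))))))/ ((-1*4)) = -1/ 270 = -0.00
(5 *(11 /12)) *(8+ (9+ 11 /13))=3190 /39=81.79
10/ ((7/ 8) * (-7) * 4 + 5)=-20/ 39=-0.51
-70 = -70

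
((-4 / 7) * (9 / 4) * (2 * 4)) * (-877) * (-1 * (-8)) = 505152 / 7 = 72164.57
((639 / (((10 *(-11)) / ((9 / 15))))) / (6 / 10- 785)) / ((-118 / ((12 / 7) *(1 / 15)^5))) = -71 / 835202156250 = -0.00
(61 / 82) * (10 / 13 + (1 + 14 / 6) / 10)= 2623 / 3198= 0.82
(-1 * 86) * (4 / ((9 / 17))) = -5848 / 9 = -649.78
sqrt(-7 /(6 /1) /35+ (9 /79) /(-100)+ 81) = 9.00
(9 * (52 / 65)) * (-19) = -684 / 5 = -136.80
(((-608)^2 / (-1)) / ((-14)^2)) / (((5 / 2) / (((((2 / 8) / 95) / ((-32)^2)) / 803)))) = -0.00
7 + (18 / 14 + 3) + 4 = 107 / 7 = 15.29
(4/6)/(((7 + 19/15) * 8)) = 5/496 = 0.01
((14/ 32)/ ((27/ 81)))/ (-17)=-21/ 272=-0.08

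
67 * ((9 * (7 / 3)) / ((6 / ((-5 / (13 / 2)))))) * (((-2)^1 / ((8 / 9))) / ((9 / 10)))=11725 / 26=450.96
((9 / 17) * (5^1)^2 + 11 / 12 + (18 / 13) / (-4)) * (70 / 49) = 183065 / 9282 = 19.72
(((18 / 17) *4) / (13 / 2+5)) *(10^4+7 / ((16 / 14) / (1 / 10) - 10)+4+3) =313416 / 85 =3687.25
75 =75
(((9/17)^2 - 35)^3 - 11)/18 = -2325.79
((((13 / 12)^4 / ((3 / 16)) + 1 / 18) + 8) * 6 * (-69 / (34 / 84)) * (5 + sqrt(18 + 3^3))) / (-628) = 48204205 / 384336 + 9640841 * sqrt(5) / 128112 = 293.69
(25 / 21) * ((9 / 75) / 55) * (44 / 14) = 2 / 245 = 0.01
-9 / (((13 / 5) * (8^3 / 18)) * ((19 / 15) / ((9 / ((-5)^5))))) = 2187 / 7904000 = 0.00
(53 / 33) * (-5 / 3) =-265 / 99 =-2.68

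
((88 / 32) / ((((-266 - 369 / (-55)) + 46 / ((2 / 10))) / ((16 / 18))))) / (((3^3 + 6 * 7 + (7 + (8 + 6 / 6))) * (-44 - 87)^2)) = -242 / 4229894763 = -0.00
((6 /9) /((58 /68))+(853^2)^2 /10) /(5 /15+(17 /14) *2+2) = 322413647845289 /29000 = 11117711994.67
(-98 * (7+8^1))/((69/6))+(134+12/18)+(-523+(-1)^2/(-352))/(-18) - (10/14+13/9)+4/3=11925227/340032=35.07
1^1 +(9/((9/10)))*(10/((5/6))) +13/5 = 618/5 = 123.60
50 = 50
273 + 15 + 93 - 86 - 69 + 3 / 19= 4297 / 19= 226.16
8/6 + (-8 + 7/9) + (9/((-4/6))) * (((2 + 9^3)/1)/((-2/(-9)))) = -1598909/36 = -44414.14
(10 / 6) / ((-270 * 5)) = -1 / 810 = -0.00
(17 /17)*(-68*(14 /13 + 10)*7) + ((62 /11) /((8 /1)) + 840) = -2535053 /572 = -4431.91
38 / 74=19 / 37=0.51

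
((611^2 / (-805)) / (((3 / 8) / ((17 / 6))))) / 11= -25385828 / 79695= -318.54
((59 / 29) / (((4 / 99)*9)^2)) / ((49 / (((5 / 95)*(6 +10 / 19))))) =221309 / 2051924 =0.11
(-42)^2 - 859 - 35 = 870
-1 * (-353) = 353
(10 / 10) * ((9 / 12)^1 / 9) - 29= -347 / 12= -28.92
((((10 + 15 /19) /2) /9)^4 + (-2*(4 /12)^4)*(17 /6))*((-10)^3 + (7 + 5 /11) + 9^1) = -8752822011619 /150486350256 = -58.16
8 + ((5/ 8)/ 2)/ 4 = 517/ 64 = 8.08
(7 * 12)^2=7056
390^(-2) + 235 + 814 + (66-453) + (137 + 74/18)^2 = 28164221809/1368900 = 20574.35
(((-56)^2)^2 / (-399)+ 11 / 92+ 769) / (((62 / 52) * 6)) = -1627861469 / 487692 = -3337.89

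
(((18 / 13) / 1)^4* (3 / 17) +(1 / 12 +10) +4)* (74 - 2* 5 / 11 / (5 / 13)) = 16909473133 / 16022721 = 1055.34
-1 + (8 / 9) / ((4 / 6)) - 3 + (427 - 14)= 1231 / 3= 410.33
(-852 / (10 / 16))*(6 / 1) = -8179.20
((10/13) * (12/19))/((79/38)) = 240/1027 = 0.23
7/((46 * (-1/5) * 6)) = -35/276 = -0.13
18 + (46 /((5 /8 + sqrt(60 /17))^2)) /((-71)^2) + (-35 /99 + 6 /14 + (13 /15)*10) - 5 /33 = 216691583423807 /8148193684785 - 1601536*sqrt(255) /11757855245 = 26.59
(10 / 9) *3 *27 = 90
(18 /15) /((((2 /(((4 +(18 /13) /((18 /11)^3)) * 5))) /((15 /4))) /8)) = 90895 /234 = 388.44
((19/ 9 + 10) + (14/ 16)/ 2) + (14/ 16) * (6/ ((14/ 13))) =2509/ 144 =17.42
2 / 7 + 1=1.29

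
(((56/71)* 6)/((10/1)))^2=28224/126025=0.22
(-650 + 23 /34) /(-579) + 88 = 584815 /6562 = 89.12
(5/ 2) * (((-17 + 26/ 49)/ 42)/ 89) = -1345/ 122108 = -0.01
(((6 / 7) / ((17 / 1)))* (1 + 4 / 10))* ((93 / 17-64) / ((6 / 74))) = -14726 / 289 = -50.96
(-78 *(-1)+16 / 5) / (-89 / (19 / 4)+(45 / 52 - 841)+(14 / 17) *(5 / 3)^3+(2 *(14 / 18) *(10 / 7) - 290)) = -184117752 / 2591336275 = -0.07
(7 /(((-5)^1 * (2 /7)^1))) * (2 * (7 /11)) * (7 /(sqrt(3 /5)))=-2401 * sqrt(15) /165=-56.36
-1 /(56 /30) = -15 /28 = -0.54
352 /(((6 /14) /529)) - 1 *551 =1301803 /3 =433934.33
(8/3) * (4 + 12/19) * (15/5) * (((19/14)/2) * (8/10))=704/35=20.11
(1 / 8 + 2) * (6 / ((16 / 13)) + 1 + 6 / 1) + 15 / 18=5005 / 192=26.07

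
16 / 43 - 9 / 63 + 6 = 1875 / 301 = 6.23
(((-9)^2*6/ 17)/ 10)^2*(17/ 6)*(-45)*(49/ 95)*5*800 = -694416240/ 323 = -2149895.48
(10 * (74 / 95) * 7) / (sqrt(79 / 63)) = 3108 * sqrt(553) / 1501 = 48.69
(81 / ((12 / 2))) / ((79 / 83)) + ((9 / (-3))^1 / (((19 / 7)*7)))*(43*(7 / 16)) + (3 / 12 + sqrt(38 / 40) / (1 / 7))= 7*sqrt(95) / 10 + 275299 / 24016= 18.29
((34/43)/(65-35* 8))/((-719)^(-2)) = -17576674/9245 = -1901.21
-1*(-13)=13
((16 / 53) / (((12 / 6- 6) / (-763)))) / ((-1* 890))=-1526 / 23585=-0.06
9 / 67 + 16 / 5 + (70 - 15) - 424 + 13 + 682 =329.33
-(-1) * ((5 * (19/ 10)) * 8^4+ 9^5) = 97961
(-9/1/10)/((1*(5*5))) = -9/250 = -0.04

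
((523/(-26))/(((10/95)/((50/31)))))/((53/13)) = -248425/3286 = -75.60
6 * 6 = 36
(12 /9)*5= 20 /3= 6.67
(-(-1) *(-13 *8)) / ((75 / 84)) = -2912 / 25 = -116.48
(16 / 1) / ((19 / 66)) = 1056 / 19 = 55.58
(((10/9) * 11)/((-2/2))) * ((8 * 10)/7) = -8800/63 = -139.68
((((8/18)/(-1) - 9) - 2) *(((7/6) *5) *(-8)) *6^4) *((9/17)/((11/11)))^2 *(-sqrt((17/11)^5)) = -56064960 *sqrt(187)/1331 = -576015.63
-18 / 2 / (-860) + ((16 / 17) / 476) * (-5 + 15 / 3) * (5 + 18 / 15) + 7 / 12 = 0.59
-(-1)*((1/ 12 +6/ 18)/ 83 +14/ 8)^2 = 190969/ 62001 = 3.08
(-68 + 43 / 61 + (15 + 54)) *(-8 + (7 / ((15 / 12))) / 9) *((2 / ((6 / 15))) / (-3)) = 34528 / 1647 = 20.96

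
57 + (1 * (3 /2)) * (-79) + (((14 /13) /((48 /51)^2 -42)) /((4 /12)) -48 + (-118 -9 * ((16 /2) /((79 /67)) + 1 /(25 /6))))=-88715028731 /305070350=-290.80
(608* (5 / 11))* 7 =21280 / 11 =1934.55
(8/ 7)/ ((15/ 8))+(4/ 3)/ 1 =68/ 35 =1.94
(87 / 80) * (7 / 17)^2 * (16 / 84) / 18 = 203 / 104040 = 0.00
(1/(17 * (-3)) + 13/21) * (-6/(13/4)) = -1712/1547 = -1.11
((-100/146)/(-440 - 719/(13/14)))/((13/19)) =475/576189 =0.00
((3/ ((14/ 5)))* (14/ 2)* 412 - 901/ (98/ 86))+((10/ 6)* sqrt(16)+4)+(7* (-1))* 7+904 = 465254/ 147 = 3164.99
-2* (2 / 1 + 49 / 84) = -31 / 6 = -5.17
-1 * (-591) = 591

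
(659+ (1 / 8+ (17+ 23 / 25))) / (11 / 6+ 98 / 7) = 42.76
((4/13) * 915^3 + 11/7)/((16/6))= 64349113929/728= 88391640.01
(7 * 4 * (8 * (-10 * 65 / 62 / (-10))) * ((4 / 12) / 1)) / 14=520 / 93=5.59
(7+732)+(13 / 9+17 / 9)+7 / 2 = 4475 / 6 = 745.83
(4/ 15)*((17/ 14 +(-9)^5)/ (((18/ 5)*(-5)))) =874.78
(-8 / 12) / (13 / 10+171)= -20 / 5169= -0.00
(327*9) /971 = 2943 /971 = 3.03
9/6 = 3/2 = 1.50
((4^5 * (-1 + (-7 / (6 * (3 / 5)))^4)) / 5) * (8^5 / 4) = 731722022912 / 32805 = 22305198.08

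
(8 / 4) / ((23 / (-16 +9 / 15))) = -154 / 115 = -1.34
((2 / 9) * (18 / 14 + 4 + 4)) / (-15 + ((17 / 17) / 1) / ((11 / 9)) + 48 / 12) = -715 / 3528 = -0.20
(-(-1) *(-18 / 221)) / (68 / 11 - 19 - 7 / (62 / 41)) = 12276 / 2629679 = 0.00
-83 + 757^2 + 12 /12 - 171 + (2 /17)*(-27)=572792.82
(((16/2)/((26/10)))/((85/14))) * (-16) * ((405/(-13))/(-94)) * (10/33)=-1209600/1485341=-0.81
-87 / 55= -1.58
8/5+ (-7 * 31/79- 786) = -310923/395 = -787.15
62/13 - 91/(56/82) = -6681/52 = -128.48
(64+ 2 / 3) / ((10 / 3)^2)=291 / 50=5.82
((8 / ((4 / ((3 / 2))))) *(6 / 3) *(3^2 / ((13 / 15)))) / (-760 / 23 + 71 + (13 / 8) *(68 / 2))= 14904 / 22295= 0.67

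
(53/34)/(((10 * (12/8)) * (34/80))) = 212/867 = 0.24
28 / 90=14 / 45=0.31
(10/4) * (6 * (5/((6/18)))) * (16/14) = 1800/7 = 257.14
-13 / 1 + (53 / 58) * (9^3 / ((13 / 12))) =226921 / 377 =601.91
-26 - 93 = -119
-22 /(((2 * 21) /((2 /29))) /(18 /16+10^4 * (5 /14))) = -2200693 /17052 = -129.06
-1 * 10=-10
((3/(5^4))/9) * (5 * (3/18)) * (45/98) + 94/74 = 230337/181300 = 1.27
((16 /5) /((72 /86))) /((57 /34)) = 5848 /2565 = 2.28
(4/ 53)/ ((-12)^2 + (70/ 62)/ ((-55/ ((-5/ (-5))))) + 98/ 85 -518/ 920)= 0.00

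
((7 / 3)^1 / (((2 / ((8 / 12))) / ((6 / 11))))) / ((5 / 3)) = 14 / 55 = 0.25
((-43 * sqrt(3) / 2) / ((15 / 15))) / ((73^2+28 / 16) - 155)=-0.01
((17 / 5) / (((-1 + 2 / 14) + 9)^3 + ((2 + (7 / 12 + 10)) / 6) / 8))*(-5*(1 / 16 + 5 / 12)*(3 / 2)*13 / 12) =-5230407 / 213445922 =-0.02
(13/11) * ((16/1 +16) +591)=8099/11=736.27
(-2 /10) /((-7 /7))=1 /5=0.20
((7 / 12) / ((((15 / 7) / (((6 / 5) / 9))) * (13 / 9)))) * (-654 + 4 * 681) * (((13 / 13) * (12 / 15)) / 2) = 6762 / 325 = 20.81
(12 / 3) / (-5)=-4 / 5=-0.80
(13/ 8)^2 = 169/ 64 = 2.64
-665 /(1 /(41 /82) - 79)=95 /11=8.64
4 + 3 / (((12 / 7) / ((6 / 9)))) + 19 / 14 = 137 / 21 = 6.52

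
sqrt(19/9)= 1.45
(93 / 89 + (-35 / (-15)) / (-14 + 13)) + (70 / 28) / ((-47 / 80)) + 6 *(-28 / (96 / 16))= -420940 / 12549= -33.54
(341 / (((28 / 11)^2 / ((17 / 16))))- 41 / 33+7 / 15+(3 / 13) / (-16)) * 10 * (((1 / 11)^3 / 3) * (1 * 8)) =1.10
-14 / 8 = -7 / 4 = -1.75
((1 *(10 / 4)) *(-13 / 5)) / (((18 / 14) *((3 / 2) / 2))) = -182 / 27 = -6.74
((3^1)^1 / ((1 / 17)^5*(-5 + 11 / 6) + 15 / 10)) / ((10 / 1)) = 12778713 / 63893470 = 0.20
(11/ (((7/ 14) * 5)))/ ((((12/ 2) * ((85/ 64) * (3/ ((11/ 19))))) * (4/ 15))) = 1936/ 4845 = 0.40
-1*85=-85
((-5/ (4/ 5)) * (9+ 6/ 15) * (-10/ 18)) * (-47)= -55225/ 36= -1534.03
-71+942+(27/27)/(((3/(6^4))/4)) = 2599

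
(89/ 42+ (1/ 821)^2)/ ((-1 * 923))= -59989691/ 26129873406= -0.00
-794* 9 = -7146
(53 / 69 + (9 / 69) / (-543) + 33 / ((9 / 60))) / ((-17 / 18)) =-16543020 / 70771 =-233.75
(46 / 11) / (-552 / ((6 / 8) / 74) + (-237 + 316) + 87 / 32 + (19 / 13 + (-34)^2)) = -832 / 10589425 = -0.00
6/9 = 2/3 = 0.67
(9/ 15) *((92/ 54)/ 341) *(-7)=-322/ 15345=-0.02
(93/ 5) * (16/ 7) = 1488/ 35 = 42.51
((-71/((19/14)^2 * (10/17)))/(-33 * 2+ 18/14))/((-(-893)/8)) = 6624016/730174845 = 0.01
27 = 27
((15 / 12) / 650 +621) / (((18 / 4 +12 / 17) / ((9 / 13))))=16468971 / 199420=82.58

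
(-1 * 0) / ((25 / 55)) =0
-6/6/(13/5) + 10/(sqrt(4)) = 4.62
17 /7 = 2.43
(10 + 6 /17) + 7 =295 /17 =17.35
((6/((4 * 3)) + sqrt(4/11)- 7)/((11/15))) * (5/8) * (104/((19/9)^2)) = -1026675/7942 + 157950 * sqrt(11)/43681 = -117.28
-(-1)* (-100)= -100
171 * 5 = 855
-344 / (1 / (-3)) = 1032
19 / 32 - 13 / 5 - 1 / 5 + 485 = 77247 / 160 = 482.79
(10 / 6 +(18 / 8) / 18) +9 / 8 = 2.92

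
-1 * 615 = -615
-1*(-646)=646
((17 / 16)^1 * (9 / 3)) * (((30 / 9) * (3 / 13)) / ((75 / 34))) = 289 / 260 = 1.11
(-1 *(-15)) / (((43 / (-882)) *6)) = -2205 / 43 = -51.28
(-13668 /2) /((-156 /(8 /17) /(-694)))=-185992 /13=-14307.08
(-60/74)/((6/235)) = -1175/37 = -31.76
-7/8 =-0.88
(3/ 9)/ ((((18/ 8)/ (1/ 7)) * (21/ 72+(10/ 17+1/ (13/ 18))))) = 7072/ 756693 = 0.01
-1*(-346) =346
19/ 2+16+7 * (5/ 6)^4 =37423/ 1296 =28.88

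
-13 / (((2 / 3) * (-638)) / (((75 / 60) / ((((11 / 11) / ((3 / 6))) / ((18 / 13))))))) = 135 / 5104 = 0.03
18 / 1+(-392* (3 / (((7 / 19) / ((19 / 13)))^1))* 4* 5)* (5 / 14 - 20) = 1832787.23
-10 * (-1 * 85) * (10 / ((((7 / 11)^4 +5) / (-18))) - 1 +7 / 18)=-3419019175 / 113409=-30147.69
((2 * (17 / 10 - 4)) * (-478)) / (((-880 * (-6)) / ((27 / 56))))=0.20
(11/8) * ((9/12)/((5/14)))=2.89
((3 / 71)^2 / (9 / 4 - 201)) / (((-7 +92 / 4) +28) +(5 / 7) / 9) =-756 / 3709697105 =-0.00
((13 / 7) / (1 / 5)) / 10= 0.93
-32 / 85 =-0.38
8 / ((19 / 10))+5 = 175 / 19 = 9.21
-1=-1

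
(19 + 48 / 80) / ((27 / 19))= 1862 / 135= 13.79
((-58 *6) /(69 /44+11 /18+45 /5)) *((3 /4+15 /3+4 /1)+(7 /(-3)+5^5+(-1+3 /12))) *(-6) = 2589412320 /4427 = 584913.56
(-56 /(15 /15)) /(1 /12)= -672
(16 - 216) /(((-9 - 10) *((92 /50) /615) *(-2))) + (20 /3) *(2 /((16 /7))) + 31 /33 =-16847387 /9614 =-1752.38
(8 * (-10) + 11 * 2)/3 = -58/3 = -19.33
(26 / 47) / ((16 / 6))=39 / 188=0.21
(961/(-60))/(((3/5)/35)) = -33635/36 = -934.31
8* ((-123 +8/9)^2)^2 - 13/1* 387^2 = 11657491797491/6561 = 1776785824.95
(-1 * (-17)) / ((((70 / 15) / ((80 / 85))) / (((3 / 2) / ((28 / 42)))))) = 54 / 7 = 7.71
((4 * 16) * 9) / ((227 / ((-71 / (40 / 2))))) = -10224 / 1135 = -9.01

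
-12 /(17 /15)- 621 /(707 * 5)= -646857 /60095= -10.76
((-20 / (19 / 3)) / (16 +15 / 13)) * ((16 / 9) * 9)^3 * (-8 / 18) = 4259840 / 12711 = 335.13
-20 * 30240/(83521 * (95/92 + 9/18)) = -18547200/3925487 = -4.72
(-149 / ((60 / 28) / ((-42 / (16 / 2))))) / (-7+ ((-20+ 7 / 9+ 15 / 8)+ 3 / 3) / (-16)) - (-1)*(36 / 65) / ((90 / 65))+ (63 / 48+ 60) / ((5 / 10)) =17069423 / 275480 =61.96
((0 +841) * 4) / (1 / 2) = 6728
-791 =-791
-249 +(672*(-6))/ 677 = -254.96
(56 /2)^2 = 784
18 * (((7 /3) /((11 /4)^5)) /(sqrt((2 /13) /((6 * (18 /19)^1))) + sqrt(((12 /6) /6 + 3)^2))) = 100638720 /1253137831-129024 * sqrt(1482) /1253137831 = 0.08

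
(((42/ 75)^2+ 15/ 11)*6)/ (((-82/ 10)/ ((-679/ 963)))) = 15659098/ 18096375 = 0.87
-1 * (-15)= 15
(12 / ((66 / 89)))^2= 31684 / 121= 261.85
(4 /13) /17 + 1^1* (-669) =-147845 /221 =-668.98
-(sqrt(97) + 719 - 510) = -209 - sqrt(97) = -218.85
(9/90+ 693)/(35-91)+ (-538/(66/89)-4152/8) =-23226803/18480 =-1256.86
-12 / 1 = -12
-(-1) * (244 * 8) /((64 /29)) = 1769 /2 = 884.50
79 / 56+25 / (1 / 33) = 826.41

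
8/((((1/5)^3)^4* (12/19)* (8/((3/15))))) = 927734375/12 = 77311197.92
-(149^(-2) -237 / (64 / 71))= 262.92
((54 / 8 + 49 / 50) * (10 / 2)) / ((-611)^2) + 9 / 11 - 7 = -507708057 / 82130620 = -6.18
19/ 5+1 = 24/ 5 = 4.80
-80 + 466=386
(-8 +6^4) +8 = 1296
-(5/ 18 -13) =229/ 18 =12.72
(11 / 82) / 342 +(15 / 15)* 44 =1233947 / 28044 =44.00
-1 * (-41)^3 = 68921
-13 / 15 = -0.87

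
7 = 7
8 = 8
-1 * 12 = -12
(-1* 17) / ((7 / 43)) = -731 / 7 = -104.43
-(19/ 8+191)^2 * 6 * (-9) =64616643/ 32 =2019270.09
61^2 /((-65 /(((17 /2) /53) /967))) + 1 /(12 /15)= 16530061 /13325260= 1.24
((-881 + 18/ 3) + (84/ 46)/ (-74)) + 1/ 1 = -743795/ 851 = -874.02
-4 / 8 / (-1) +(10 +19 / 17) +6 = 599 / 34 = 17.62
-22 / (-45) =22 / 45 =0.49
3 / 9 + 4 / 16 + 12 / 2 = 79 / 12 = 6.58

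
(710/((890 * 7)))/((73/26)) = 1846/45479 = 0.04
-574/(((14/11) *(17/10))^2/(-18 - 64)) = 20340100/2023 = 10054.42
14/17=0.82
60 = 60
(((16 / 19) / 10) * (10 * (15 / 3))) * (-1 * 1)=-80 / 19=-4.21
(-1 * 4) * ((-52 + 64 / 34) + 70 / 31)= 100888 / 527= 191.44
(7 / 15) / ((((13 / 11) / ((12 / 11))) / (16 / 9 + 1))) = 140 / 117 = 1.20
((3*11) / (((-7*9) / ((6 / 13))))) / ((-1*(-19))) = -22 / 1729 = -0.01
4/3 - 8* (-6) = 148/3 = 49.33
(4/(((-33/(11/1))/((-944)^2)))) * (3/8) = -445568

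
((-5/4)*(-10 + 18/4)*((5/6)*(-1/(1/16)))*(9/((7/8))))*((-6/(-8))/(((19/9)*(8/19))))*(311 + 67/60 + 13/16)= -15932565/64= -248946.33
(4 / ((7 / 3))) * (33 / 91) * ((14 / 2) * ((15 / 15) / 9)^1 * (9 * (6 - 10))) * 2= -3168 / 91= -34.81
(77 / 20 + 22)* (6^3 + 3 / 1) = 113223 / 20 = 5661.15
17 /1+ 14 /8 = 75 /4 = 18.75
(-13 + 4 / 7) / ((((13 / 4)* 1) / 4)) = -15.30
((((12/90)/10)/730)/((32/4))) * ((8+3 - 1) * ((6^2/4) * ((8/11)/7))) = 3/140525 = 0.00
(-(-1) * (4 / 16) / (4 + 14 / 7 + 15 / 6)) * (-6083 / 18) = -6083 / 612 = -9.94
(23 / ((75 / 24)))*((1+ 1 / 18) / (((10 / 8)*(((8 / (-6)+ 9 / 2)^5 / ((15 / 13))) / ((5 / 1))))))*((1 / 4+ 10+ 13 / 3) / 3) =927360 / 1694173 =0.55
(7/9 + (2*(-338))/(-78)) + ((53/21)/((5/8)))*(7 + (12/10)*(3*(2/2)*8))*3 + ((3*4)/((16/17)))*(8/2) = 778264/1575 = 494.14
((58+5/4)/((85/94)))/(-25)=-11139/4250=-2.62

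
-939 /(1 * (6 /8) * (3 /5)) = -6260 /3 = -2086.67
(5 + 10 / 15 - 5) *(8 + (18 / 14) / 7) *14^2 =3208 / 3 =1069.33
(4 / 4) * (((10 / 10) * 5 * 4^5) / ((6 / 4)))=10240 / 3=3413.33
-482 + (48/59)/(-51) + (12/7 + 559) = 552541/7021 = 78.70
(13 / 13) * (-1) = -1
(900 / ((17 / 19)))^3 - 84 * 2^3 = 5000207698464 / 4913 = 1017750396.59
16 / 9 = 1.78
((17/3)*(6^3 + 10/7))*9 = 77622/7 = 11088.86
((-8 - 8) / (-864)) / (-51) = -1 / 2754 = -0.00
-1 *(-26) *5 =130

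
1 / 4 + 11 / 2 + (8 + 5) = 75 / 4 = 18.75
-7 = -7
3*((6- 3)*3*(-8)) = -216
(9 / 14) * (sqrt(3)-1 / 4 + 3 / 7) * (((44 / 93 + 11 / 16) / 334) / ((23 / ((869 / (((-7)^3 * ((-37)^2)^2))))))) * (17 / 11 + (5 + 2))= -19237053 * sqrt(3) / 17145692699482592-96185265 / 480079395585512576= -0.00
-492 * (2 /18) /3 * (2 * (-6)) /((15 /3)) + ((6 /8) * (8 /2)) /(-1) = 611 /15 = 40.73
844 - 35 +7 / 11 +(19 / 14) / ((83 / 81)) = 10365701 / 12782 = 810.96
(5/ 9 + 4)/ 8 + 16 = 1193/ 72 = 16.57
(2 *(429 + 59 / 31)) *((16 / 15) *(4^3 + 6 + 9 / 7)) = 213300544 / 3255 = 65530.12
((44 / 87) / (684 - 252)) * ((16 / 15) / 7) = 44 / 246645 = 0.00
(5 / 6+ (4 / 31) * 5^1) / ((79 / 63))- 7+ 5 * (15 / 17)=-117337 / 83266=-1.41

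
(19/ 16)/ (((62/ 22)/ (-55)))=-23.18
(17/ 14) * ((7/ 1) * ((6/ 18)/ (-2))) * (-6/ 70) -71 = -9923/ 140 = -70.88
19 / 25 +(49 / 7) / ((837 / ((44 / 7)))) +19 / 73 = 1638794 / 1527525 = 1.07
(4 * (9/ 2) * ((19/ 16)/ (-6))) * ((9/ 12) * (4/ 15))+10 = 743/ 80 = 9.29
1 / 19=0.05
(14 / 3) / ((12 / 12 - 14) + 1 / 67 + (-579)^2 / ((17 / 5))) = 15946 / 336872835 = 0.00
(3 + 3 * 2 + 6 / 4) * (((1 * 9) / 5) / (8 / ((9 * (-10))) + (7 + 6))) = 243 / 166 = 1.46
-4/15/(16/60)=-1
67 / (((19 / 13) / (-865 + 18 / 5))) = -3751397 / 95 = -39488.39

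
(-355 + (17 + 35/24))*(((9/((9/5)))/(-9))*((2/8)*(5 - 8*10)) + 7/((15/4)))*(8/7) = -5952749/1260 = -4724.40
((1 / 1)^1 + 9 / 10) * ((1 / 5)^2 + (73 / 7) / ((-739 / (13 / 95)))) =46771 / 646625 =0.07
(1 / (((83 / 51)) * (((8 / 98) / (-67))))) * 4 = -167433 / 83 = -2017.27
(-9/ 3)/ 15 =-1/ 5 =-0.20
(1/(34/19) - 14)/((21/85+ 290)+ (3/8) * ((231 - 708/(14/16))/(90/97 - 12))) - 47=-24837575821/527971723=-47.04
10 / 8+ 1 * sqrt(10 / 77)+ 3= sqrt(770) / 77+ 17 / 4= 4.61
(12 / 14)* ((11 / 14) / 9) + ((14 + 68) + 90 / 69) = 83.38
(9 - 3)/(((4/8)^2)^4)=1536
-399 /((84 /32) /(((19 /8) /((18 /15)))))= -1805 /6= -300.83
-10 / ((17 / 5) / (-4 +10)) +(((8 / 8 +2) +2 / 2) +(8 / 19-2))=-4918 / 323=-15.23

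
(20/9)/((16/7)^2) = 245/576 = 0.43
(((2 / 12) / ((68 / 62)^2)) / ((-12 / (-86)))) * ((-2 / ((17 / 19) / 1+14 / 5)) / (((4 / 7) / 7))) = -192358565 / 29214432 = -6.58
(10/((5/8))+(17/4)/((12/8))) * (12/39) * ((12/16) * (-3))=-339/26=-13.04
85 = 85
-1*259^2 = -67081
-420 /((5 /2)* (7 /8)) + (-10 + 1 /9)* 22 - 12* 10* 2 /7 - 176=-39050 /63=-619.84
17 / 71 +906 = 906.24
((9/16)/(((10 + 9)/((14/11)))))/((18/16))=7/209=0.03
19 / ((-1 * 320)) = -19 / 320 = -0.06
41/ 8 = 5.12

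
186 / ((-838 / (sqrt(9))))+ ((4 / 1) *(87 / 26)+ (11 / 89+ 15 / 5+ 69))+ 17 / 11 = 460672675 / 5332613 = 86.39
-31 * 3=-93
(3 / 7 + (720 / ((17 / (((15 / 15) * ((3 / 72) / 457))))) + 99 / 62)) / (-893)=-6841971 / 3010969178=-0.00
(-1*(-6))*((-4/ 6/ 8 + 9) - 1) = 95/ 2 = 47.50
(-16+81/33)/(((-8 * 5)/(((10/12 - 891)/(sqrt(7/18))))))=-113687 * sqrt(14)/880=-483.38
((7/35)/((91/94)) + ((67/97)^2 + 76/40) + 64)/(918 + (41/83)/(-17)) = 804414208433/11090236532830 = 0.07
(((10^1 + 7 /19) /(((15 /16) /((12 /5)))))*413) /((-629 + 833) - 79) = 5207104 /59375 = 87.70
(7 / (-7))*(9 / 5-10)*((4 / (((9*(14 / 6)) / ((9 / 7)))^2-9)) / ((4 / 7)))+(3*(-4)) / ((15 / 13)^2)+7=-12463 / 6960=-1.79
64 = 64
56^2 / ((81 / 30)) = 31360 / 27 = 1161.48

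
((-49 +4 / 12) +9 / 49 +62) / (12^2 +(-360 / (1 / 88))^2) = 1987 / 147532513968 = 0.00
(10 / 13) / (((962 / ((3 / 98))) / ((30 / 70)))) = 45 / 4289558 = 0.00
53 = 53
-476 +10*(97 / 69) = -31874 / 69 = -461.94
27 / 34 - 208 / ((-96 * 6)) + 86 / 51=1739 / 612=2.84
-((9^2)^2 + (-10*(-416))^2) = -17312161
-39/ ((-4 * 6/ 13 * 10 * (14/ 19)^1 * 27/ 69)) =73853/ 10080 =7.33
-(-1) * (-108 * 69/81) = -92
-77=-77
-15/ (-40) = 0.38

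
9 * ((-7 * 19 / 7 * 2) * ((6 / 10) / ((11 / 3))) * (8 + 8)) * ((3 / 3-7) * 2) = 590976 / 55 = 10745.02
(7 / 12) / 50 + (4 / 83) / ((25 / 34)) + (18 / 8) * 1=23179 / 9960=2.33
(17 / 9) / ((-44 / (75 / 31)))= -0.10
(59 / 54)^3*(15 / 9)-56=-25427057 / 472392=-53.83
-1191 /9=-397 /3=-132.33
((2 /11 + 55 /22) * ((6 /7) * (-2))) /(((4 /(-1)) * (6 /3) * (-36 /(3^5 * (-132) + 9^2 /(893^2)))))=71864736597 /140351024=512.04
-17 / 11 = -1.55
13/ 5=2.60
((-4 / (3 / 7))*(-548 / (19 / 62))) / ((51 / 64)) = 60884992 / 2907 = 20944.27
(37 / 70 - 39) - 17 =-3883 / 70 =-55.47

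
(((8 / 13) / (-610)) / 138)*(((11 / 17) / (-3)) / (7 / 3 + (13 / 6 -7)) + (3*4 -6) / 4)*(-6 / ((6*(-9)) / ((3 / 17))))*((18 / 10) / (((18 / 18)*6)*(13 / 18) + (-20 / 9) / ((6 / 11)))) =-7281 / 4612187125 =-0.00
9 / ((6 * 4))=3 / 8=0.38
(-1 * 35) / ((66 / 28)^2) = -6860 / 1089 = -6.30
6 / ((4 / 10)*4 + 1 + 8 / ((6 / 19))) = 90 / 419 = 0.21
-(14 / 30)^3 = -0.10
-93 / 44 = -2.11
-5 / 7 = -0.71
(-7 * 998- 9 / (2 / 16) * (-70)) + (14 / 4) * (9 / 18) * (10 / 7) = -3887 / 2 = -1943.50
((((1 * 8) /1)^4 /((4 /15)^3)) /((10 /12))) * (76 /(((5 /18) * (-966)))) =-11819520 /161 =-73413.17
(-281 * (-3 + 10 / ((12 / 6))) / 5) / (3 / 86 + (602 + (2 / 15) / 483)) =-70033068 / 375110047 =-0.19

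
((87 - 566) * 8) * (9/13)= -34488/13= -2652.92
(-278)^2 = 77284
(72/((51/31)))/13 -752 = -165448/221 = -748.63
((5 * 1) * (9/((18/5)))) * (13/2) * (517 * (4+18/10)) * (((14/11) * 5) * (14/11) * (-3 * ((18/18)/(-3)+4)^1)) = -21705775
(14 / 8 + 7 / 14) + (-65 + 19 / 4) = -58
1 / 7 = 0.14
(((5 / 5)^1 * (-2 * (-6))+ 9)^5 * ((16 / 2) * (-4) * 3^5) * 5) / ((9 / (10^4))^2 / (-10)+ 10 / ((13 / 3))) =-688089336480000000000 / 9999999649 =-68808936063.19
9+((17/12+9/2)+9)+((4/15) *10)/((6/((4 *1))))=925/36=25.69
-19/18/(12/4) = -19/54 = -0.35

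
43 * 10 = 430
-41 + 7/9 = -362/9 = -40.22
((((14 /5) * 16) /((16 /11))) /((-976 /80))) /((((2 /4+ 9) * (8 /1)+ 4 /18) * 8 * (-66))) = 3 /47824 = 0.00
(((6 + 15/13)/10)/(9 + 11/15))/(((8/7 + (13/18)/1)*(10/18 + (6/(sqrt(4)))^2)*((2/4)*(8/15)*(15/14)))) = 1107351/76717160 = 0.01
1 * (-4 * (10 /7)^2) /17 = -400 /833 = -0.48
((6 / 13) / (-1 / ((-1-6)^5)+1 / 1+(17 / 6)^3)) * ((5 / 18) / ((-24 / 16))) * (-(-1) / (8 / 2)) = -1008420 / 1120643147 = -0.00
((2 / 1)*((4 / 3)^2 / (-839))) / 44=-8 / 83061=-0.00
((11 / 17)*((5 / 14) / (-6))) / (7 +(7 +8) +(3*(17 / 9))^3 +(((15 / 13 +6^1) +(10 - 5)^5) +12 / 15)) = -32175 / 2787593564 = -0.00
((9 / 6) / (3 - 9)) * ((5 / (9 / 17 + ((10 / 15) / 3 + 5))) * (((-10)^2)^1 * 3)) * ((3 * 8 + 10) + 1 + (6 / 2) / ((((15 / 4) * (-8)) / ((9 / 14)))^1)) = -11224845 / 4928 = -2277.77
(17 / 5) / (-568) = -17 / 2840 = -0.01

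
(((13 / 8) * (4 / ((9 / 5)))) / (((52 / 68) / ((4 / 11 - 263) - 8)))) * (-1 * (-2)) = -2556.01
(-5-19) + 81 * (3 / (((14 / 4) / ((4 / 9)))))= 48 / 7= 6.86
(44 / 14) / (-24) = -11 / 84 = -0.13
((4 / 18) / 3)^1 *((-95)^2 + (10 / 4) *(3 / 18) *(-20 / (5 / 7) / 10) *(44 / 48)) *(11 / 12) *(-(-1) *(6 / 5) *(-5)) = -3676.42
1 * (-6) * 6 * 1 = -36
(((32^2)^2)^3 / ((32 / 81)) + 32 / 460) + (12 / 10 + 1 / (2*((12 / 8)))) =1006824732694948086313 / 345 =2918332558536081409.60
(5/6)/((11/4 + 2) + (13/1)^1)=10/213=0.05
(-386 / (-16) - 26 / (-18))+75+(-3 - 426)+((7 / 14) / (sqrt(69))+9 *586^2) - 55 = sqrt(69) / 138+222493001 / 72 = 3090180.63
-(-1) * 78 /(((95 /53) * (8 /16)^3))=348.13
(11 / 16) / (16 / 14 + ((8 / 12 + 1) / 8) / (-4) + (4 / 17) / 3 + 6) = 0.10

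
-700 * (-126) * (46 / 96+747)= 131855325 / 2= 65927662.50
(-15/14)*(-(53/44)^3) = 2233155/1192576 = 1.87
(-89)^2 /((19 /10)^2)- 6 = 789934 /361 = 2188.18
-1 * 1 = -1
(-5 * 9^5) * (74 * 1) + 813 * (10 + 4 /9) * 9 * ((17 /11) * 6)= -232534386 /11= -21139489.64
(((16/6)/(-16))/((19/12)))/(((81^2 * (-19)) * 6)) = 1/7105563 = 0.00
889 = 889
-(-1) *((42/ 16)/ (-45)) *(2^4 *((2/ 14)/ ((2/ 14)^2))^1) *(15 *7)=-686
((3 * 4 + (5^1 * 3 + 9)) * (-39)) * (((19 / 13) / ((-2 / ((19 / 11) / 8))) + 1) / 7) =-52029 / 308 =-168.93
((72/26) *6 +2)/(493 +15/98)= 23716/628277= 0.04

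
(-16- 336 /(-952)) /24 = -133 /204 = -0.65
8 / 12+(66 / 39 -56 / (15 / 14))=-3244 / 65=-49.91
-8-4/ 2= -10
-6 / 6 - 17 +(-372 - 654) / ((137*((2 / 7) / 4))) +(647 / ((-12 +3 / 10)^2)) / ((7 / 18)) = -161461210 / 1458639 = -110.69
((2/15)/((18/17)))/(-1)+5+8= 1738/135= 12.87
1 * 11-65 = -54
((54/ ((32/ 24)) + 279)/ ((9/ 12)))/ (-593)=-426/ 593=-0.72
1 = 1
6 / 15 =2 / 5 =0.40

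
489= 489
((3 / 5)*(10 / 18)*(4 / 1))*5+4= 32 / 3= 10.67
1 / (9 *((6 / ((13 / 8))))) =0.03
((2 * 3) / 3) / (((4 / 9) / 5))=45 / 2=22.50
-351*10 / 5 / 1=-702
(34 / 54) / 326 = 17 / 8802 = 0.00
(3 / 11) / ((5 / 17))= 51 / 55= 0.93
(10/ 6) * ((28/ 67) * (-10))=-1400/ 201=-6.97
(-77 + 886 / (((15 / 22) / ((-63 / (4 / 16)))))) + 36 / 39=-21290209 / 65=-327541.68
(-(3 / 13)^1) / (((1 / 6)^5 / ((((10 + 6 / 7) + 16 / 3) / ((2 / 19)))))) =-276005.27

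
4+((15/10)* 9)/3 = 17/2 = 8.50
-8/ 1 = -8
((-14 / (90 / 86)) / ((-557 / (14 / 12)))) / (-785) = -0.00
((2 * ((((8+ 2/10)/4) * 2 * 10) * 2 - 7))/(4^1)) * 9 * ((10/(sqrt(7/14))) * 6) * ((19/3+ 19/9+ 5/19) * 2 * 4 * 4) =107208000 * sqrt(2)/19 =7979737.24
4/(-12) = -1/3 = -0.33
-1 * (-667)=667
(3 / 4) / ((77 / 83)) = 249 / 308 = 0.81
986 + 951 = 1937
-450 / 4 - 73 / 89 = -20171 / 178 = -113.32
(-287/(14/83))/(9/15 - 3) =17015/24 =708.96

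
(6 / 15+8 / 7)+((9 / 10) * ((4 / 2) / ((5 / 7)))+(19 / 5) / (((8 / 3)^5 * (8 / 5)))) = 187192359 / 45875200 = 4.08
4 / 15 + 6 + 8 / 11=1154 / 165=6.99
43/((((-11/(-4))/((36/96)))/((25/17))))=3225/374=8.62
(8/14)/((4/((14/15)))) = 2/15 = 0.13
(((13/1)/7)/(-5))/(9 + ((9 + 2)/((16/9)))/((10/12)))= -104/4599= -0.02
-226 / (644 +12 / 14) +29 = 64662 / 2257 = 28.65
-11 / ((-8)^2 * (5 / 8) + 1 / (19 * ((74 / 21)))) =-15466 / 56261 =-0.27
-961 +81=-880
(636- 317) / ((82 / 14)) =2233 / 41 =54.46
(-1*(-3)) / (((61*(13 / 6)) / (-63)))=-1134 / 793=-1.43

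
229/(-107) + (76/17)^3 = 45845355/525691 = 87.21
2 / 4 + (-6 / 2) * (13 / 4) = -37 / 4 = -9.25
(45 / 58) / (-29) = -45 / 1682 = -0.03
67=67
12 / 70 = 6 / 35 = 0.17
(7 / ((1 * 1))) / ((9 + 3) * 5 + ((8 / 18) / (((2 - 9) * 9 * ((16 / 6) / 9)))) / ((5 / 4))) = 735 / 6298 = 0.12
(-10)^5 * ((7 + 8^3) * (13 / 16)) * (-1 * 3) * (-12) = -1518075000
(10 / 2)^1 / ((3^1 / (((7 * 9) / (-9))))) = -35 / 3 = -11.67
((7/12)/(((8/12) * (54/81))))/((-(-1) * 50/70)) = 147/80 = 1.84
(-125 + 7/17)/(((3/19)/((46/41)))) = -617044/697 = -885.29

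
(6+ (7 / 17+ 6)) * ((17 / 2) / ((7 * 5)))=211 / 70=3.01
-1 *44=-44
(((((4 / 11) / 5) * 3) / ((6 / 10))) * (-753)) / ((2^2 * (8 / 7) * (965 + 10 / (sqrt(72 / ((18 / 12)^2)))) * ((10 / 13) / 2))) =-13224939 / 81947525 + 68523 * sqrt(2) / 327790100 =-0.16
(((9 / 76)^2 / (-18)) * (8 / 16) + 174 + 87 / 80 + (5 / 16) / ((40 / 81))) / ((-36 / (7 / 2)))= -94729439 / 5544960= -17.08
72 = 72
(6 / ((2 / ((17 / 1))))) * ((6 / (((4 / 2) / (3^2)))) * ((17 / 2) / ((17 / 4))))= 2754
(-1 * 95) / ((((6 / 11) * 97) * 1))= -1045 / 582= -1.80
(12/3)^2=16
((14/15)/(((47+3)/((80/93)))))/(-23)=-112/160425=-0.00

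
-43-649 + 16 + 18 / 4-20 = -691.50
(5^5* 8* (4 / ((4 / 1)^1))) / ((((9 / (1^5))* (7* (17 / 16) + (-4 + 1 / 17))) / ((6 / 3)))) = 13600000 / 8559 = 1588.97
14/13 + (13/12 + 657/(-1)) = -654.84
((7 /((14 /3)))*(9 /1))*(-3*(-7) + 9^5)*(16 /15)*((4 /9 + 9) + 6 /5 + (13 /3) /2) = 54486168 /5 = 10897233.60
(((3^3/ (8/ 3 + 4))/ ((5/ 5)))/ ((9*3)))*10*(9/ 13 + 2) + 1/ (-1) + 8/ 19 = 1709/ 494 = 3.46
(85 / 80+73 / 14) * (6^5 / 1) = 341658 / 7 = 48808.29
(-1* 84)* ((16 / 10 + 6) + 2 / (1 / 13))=-14112 / 5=-2822.40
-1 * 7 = -7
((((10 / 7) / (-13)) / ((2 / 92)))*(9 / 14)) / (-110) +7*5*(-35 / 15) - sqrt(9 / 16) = -6927439 / 84084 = -82.39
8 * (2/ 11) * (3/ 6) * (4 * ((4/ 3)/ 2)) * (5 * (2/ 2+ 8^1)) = 960/ 11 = 87.27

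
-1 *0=0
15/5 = 3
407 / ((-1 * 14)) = -407 / 14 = -29.07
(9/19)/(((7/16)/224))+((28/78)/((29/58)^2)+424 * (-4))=-1075960/741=-1452.04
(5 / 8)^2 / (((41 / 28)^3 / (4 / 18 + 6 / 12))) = 111475 / 1240578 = 0.09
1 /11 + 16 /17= 193 /187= 1.03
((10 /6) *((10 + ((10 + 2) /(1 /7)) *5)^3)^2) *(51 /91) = 537315859165000000 /91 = 5904569880934065.93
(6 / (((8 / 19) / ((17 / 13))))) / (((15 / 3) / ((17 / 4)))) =16473 / 1040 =15.84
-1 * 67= -67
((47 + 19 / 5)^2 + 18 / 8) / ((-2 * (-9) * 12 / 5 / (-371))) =-95825219 / 4320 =-22181.76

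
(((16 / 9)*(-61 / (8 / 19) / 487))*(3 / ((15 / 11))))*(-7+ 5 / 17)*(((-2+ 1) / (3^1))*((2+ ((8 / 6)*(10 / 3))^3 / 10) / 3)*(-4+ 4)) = 0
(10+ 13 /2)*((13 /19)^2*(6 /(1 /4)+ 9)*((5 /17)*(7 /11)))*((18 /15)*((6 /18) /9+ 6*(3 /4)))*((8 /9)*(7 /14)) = 6376370 /55233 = 115.44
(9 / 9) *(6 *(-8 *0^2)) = 0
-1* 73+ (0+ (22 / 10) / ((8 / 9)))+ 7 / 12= -8393 / 120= -69.94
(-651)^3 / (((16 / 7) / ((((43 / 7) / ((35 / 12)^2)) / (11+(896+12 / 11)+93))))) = -23969034243 / 275300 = -87065.14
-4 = -4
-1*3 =-3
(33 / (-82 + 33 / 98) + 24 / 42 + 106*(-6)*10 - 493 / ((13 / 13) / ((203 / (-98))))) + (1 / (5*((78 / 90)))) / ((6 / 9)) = -3887719532 / 728273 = -5338.27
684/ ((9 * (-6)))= -38/ 3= -12.67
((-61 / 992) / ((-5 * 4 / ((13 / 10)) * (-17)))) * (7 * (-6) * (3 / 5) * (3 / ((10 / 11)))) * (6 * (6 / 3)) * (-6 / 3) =-4945941 / 10540000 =-0.47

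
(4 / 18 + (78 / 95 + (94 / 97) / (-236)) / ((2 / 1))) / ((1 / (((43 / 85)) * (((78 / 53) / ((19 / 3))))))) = 6900512333 / 93073435150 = 0.07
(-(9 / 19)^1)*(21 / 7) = -27 / 19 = -1.42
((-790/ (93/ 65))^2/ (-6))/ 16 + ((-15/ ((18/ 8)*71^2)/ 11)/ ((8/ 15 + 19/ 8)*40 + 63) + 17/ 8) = -4913170908887777/ 1548134916372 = -3173.61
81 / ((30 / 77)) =2079 / 10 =207.90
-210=-210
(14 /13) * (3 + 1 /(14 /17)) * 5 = 295 /13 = 22.69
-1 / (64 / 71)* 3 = -213 / 64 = -3.33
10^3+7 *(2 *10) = 1140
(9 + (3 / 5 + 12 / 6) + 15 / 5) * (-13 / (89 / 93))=-88257 / 445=-198.33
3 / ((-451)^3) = -3 / 91733851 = -0.00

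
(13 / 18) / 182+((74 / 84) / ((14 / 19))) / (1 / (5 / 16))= 10657 / 28224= 0.38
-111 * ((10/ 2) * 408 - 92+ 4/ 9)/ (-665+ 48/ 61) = 325.61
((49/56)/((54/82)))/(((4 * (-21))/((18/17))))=-0.02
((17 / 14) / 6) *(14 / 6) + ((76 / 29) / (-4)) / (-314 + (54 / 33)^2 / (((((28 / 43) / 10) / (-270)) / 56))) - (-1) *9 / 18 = 38199969337 / 39291354468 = 0.97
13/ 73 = 0.18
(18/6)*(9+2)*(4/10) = 66/5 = 13.20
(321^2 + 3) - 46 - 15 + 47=103030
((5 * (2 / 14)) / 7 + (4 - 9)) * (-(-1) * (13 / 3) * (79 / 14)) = -41080 / 343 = -119.77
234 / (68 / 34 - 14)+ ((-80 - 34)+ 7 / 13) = -3457 / 26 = -132.96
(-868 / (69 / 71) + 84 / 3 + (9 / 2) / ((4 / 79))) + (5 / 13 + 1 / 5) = -27832109 / 35880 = -775.70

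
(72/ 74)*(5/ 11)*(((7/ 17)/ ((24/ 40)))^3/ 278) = 428750/ 833829447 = 0.00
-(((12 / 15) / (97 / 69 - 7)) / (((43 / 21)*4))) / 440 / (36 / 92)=3703 / 36515600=0.00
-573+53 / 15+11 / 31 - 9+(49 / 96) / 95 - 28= -171358417 / 282720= -606.11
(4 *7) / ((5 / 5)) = 28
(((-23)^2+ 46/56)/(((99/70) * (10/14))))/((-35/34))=-16813/33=-509.48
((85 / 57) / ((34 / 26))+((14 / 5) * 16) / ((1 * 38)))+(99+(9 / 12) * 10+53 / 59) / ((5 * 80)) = 6962201 / 2690400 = 2.59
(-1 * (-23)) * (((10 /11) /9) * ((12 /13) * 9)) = 19.30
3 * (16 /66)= 8 /11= 0.73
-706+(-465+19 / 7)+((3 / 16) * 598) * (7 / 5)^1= -283167 / 280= -1011.31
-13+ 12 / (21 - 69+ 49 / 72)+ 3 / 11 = -486484 / 37477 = -12.98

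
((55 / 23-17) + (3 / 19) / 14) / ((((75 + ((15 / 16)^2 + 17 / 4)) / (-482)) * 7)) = 5509884672 / 439244869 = 12.54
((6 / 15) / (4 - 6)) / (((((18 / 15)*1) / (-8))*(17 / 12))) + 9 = 169 / 17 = 9.94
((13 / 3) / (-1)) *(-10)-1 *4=118 / 3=39.33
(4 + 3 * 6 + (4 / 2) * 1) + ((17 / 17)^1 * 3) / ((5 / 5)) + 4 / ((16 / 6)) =57 / 2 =28.50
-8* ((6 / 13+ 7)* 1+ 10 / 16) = -841 / 13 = -64.69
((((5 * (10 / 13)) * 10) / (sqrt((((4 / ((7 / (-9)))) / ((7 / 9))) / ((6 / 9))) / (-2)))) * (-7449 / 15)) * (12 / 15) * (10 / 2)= -534800 * sqrt(3) / 27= -34307.44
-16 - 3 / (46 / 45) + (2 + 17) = 3 / 46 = 0.07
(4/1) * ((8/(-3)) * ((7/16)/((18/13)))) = -91/27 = -3.37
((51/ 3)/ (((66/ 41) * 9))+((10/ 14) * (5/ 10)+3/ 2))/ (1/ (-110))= -63005/ 189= -333.36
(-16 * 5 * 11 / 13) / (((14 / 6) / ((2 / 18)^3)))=-880 / 22113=-0.04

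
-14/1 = -14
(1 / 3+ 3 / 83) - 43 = -10615 / 249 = -42.63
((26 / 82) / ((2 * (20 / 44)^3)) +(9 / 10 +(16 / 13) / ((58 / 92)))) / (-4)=-2193132 / 1932125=-1.14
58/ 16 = 29/ 8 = 3.62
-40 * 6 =-240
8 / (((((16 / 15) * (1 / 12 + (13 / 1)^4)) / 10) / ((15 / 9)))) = 1500 / 342733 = 0.00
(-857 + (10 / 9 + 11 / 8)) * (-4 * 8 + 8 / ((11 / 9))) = 2153375 / 99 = 21751.26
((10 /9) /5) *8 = 16 /9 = 1.78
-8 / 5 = -1.60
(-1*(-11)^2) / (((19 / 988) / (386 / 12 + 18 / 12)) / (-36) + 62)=-7625904 / 3907487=-1.95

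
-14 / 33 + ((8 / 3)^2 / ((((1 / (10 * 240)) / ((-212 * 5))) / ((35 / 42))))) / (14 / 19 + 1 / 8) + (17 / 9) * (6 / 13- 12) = -2949144226076 / 168597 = -17492269.89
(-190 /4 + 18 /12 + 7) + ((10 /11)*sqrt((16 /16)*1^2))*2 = -409 /11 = -37.18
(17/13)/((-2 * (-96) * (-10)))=-17/24960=-0.00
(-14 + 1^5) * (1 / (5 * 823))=-13 / 4115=-0.00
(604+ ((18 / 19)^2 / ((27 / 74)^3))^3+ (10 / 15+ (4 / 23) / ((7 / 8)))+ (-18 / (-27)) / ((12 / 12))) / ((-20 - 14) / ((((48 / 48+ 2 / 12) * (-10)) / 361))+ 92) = 6.04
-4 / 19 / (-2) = 2 / 19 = 0.11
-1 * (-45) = 45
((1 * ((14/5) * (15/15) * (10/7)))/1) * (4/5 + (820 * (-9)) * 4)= -590384/5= -118076.80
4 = 4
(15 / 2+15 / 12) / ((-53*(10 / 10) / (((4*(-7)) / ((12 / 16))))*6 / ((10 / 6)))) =2450 / 1431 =1.71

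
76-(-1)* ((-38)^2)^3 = 3010936460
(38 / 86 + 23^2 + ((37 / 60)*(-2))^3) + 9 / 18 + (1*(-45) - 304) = 179.07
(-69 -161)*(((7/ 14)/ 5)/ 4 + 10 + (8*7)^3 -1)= -161575023/ 4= -40393755.75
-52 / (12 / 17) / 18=-221 / 54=-4.09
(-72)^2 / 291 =1728 / 97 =17.81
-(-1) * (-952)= -952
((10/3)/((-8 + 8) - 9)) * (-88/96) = 55/162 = 0.34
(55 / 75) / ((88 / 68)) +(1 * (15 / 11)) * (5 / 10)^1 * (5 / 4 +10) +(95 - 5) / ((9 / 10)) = 142873 / 1320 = 108.24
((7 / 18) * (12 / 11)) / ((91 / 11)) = 2 / 39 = 0.05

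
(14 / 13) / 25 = 14 / 325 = 0.04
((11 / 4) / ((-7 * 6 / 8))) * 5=-55 / 21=-2.62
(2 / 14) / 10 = 1 / 70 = 0.01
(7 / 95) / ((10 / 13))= 91 / 950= 0.10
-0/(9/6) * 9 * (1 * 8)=0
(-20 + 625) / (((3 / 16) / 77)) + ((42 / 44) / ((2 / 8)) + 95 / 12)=10932463 / 44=248465.07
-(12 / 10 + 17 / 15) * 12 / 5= -28 / 5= -5.60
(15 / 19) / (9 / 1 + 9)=0.04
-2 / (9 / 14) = -28 / 9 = -3.11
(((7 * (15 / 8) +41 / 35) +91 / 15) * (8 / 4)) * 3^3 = 30789 / 28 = 1099.61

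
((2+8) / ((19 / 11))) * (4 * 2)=880 / 19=46.32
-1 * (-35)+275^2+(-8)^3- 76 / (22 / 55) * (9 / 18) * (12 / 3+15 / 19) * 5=72873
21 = 21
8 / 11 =0.73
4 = 4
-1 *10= -10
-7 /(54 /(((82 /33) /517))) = -287 /460647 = -0.00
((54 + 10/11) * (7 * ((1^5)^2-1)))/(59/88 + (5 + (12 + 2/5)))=0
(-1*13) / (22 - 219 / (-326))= -4238 / 7391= -0.57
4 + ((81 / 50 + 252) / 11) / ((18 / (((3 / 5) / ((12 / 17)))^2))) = 2167201 / 440000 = 4.93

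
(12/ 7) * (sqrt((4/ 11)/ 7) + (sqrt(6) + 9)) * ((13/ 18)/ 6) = 26 * sqrt(77)/ 4851 + 13 * sqrt(6)/ 63 + 13/ 7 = 2.41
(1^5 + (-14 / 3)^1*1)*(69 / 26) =-9.73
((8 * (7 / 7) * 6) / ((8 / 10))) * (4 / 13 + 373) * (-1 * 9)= -2620620 / 13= -201586.15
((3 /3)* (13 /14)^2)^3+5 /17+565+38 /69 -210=3148535350573 /8832145728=356.49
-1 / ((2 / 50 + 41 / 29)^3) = -381078125 / 1170905464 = -0.33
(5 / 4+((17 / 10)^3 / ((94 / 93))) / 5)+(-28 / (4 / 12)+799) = 717.22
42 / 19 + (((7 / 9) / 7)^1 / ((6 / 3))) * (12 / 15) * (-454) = -15362 / 855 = -17.97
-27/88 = -0.31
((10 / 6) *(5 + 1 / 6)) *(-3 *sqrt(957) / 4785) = -31 *sqrt(957) / 5742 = -0.17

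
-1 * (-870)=870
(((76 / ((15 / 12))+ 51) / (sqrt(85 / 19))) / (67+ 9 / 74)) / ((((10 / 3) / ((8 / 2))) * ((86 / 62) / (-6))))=-1073592 * sqrt(1615) / 10554875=-4.09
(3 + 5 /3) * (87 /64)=203 /32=6.34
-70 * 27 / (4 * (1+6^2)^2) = -0.35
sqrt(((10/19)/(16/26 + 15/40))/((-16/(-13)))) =13 * sqrt(9785)/1957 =0.66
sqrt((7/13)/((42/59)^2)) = 1.03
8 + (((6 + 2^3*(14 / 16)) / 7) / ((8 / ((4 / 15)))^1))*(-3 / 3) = 1667 / 210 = 7.94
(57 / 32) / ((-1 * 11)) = -57 / 352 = -0.16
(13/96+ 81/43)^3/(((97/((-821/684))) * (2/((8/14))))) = -475400867202875/16334842304987136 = -0.03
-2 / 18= -1 / 9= -0.11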